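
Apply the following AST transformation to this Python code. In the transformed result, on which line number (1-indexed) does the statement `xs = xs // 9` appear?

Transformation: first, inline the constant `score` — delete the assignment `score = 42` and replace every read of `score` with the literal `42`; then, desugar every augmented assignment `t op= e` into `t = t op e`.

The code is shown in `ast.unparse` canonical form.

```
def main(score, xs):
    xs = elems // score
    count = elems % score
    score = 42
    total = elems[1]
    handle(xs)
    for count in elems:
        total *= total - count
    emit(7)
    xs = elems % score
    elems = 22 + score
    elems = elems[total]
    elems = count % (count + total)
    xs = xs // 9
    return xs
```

13

Transformed code:
def main(score, xs):
    xs = elems // 42
    count = elems % 42
    total = elems[1]
    handle(xs)
    for count in elems:
        total = total * (total - count)
    emit(7)
    xs = elems % 42
    elems = 22 + 42
    elems = elems[total]
    elems = count % (count + total)
    xs = xs // 9
    return xs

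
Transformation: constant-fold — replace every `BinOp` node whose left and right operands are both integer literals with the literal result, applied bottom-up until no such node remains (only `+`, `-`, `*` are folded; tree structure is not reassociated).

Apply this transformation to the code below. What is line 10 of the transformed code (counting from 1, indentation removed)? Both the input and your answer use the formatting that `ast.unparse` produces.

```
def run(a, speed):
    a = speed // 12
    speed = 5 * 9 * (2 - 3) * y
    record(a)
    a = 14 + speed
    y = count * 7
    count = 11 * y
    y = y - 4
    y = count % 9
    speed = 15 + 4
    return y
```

Transformed code:
def run(a, speed):
    a = speed // 12
    speed = -45 * y
    record(a)
    a = 14 + speed
    y = count * 7
    count = 11 * y
    y = y - 4
    y = count % 9
    speed = 19
    return y

speed = 19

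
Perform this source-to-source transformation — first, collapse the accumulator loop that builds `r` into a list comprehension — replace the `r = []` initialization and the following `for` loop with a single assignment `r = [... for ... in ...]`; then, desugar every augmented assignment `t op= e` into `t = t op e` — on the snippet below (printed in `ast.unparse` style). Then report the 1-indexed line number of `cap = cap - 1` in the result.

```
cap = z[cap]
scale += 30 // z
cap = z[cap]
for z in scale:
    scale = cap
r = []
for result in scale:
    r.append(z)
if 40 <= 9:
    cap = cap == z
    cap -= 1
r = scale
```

9

Transformed code:
cap = z[cap]
scale = scale + 30 // z
cap = z[cap]
for z in scale:
    scale = cap
r = [z for result in scale]
if 40 <= 9:
    cap = cap == z
    cap = cap - 1
r = scale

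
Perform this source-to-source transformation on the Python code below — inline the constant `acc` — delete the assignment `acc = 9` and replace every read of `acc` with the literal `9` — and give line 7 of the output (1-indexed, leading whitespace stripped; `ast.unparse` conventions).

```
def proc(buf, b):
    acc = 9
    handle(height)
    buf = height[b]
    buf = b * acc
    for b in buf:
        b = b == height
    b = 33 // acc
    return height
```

b = 33 // 9

Transformed code:
def proc(buf, b):
    handle(height)
    buf = height[b]
    buf = b * 9
    for b in buf:
        b = b == height
    b = 33 // 9
    return height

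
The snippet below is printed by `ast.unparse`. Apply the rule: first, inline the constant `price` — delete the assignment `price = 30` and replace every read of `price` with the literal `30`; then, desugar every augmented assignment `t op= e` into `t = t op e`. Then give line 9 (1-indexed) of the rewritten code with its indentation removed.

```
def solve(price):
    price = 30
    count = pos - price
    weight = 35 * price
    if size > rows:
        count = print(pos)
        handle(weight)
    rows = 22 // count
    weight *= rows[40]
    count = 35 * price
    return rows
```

count = 35 * 30

Transformed code:
def solve(price):
    count = pos - 30
    weight = 35 * 30
    if size > rows:
        count = print(pos)
        handle(weight)
    rows = 22 // count
    weight = weight * rows[40]
    count = 35 * 30
    return rows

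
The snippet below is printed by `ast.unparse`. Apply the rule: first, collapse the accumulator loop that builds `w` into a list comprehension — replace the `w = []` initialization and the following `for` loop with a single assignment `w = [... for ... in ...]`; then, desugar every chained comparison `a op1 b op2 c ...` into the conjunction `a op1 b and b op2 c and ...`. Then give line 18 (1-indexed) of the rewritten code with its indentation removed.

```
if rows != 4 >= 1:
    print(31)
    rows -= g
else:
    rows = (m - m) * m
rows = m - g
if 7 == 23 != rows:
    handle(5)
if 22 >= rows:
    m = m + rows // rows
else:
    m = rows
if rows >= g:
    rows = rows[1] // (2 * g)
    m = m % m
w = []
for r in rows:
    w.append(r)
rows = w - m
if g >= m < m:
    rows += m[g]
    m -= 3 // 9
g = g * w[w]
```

if g >= m and m < m:

Transformed code:
if rows != 4 and 4 >= 1:
    print(31)
    rows -= g
else:
    rows = (m - m) * m
rows = m - g
if 7 == 23 and 23 != rows:
    handle(5)
if 22 >= rows:
    m = m + rows // rows
else:
    m = rows
if rows >= g:
    rows = rows[1] // (2 * g)
    m = m % m
w = [r for r in rows]
rows = w - m
if g >= m and m < m:
    rows += m[g]
    m -= 3 // 9
g = g * w[w]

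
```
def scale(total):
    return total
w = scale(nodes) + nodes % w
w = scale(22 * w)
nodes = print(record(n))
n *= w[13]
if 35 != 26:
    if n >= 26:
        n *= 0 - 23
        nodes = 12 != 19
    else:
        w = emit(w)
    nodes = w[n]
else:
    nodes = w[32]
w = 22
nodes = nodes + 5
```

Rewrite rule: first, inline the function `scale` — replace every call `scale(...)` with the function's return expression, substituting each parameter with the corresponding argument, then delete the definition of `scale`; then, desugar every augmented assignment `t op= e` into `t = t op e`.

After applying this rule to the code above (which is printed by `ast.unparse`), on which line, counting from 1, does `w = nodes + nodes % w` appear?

1

Transformed code:
w = nodes + nodes % w
w = 22 * w
nodes = print(record(n))
n = n * w[13]
if 35 != 26:
    if n >= 26:
        n = n * (0 - 23)
        nodes = 12 != 19
    else:
        w = emit(w)
    nodes = w[n]
else:
    nodes = w[32]
w = 22
nodes = nodes + 5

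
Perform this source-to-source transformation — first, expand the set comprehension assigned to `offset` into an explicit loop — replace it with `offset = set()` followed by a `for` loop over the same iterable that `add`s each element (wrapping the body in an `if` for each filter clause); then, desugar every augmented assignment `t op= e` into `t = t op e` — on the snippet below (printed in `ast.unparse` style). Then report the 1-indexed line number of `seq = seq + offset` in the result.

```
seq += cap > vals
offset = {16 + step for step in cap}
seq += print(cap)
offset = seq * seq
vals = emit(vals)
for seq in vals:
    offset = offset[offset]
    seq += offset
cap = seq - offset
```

10

Transformed code:
seq = seq + (cap > vals)
offset = set()
for step in cap:
    offset.add(16 + step)
seq = seq + print(cap)
offset = seq * seq
vals = emit(vals)
for seq in vals:
    offset = offset[offset]
    seq = seq + offset
cap = seq - offset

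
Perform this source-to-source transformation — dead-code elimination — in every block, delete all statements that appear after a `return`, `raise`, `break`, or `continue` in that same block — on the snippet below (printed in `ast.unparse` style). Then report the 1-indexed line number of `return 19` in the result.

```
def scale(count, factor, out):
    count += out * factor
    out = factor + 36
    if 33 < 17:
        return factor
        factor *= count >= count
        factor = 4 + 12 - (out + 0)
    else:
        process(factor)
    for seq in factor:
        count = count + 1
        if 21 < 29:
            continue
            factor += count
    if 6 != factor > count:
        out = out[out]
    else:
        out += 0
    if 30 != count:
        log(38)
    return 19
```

18

Transformed code:
def scale(count, factor, out):
    count += out * factor
    out = factor + 36
    if 33 < 17:
        return factor
    else:
        process(factor)
    for seq in factor:
        count = count + 1
        if 21 < 29:
            continue
    if 6 != factor > count:
        out = out[out]
    else:
        out += 0
    if 30 != count:
        log(38)
    return 19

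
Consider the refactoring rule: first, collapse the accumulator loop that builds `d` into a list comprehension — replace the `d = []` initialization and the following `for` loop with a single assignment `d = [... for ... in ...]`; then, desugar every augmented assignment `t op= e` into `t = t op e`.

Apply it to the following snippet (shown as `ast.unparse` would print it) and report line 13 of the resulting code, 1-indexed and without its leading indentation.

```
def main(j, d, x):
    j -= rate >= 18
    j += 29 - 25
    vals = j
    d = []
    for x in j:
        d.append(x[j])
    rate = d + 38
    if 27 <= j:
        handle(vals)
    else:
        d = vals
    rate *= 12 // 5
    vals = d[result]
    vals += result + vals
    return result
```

Transformed code:
def main(j, d, x):
    j = j - (rate >= 18)
    j = j + (29 - 25)
    vals = j
    d = [x[j] for x in j]
    rate = d + 38
    if 27 <= j:
        handle(vals)
    else:
        d = vals
    rate = rate * (12 // 5)
    vals = d[result]
    vals = vals + (result + vals)
    return result

vals = vals + (result + vals)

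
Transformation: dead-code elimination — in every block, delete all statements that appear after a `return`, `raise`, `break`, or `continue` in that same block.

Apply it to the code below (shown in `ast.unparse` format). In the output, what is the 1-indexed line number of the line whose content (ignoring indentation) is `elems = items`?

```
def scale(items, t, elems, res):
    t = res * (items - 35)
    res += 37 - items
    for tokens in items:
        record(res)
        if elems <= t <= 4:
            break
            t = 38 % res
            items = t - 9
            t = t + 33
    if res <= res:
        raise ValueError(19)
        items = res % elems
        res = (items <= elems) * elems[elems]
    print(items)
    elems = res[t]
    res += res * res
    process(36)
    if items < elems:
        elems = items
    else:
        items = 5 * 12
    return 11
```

15

Transformed code:
def scale(items, t, elems, res):
    t = res * (items - 35)
    res += 37 - items
    for tokens in items:
        record(res)
        if elems <= t <= 4:
            break
    if res <= res:
        raise ValueError(19)
    print(items)
    elems = res[t]
    res += res * res
    process(36)
    if items < elems:
        elems = items
    else:
        items = 5 * 12
    return 11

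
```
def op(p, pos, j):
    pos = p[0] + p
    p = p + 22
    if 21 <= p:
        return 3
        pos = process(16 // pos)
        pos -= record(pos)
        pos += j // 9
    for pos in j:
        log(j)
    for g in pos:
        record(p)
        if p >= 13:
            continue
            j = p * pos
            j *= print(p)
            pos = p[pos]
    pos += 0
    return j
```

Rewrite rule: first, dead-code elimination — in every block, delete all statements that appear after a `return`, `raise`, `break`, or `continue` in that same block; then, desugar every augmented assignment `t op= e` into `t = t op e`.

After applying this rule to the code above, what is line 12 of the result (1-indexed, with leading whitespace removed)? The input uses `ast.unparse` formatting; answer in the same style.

Transformed code:
def op(p, pos, j):
    pos = p[0] + p
    p = p + 22
    if 21 <= p:
        return 3
    for pos in j:
        log(j)
    for g in pos:
        record(p)
        if p >= 13:
            continue
    pos = pos + 0
    return j

pos = pos + 0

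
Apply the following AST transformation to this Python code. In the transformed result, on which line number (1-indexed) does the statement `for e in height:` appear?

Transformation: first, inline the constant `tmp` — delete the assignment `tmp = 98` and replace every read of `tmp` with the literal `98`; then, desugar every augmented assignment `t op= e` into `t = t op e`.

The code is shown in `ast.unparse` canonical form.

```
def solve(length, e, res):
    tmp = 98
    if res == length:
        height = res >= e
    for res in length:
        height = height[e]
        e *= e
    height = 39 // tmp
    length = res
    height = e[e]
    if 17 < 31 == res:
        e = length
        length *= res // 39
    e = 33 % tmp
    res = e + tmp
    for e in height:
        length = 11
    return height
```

15

Transformed code:
def solve(length, e, res):
    if res == length:
        height = res >= e
    for res in length:
        height = height[e]
        e = e * e
    height = 39 // 98
    length = res
    height = e[e]
    if 17 < 31 == res:
        e = length
        length = length * (res // 39)
    e = 33 % 98
    res = e + 98
    for e in height:
        length = 11
    return height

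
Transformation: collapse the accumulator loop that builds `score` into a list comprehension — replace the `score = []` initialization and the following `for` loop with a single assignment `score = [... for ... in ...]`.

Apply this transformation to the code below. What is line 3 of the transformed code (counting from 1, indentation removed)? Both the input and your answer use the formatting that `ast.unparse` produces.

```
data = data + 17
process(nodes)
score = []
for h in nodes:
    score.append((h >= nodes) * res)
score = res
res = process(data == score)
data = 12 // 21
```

score = [(h >= nodes) * res for h in nodes]

Transformed code:
data = data + 17
process(nodes)
score = [(h >= nodes) * res for h in nodes]
score = res
res = process(data == score)
data = 12 // 21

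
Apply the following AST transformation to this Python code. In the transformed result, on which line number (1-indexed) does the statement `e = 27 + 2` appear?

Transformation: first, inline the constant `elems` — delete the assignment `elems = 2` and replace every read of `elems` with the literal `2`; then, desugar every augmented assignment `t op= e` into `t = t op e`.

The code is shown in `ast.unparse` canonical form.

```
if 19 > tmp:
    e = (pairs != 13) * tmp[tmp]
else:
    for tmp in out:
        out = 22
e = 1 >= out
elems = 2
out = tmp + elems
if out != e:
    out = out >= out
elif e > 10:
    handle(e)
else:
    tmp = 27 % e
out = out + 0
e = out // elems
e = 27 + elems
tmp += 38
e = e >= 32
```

16

Transformed code:
if 19 > tmp:
    e = (pairs != 13) * tmp[tmp]
else:
    for tmp in out:
        out = 22
e = 1 >= out
out = tmp + 2
if out != e:
    out = out >= out
elif e > 10:
    handle(e)
else:
    tmp = 27 % e
out = out + 0
e = out // 2
e = 27 + 2
tmp = tmp + 38
e = e >= 32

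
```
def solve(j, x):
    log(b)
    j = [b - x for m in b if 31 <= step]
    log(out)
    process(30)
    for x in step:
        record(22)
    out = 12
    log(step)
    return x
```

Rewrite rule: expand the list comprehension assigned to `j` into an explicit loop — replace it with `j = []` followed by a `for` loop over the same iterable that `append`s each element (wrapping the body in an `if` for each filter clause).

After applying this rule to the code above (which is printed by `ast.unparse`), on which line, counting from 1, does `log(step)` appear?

Transformed code:
def solve(j, x):
    log(b)
    j = []
    for m in b:
        if 31 <= step:
            j.append(b - x)
    log(out)
    process(30)
    for x in step:
        record(22)
    out = 12
    log(step)
    return x

12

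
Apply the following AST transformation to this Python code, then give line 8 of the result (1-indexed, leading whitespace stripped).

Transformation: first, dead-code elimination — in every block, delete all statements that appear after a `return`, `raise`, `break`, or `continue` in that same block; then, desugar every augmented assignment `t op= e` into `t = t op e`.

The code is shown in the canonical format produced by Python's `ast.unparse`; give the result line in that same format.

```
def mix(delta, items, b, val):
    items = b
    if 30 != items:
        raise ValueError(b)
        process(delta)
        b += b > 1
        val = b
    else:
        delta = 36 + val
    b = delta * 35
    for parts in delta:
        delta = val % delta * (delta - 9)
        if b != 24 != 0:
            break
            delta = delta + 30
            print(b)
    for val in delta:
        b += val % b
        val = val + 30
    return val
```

for parts in delta:

Transformed code:
def mix(delta, items, b, val):
    items = b
    if 30 != items:
        raise ValueError(b)
    else:
        delta = 36 + val
    b = delta * 35
    for parts in delta:
        delta = val % delta * (delta - 9)
        if b != 24 != 0:
            break
    for val in delta:
        b = b + val % b
        val = val + 30
    return val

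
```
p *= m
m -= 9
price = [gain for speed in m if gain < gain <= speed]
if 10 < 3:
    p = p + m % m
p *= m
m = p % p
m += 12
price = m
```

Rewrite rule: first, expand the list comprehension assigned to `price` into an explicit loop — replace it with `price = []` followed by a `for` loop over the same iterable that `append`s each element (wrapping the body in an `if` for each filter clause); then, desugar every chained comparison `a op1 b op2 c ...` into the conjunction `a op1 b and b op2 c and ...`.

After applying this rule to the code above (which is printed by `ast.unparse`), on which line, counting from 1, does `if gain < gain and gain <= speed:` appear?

Transformed code:
p *= m
m -= 9
price = []
for speed in m:
    if gain < gain and gain <= speed:
        price.append(gain)
if 10 < 3:
    p = p + m % m
p *= m
m = p % p
m += 12
price = m

5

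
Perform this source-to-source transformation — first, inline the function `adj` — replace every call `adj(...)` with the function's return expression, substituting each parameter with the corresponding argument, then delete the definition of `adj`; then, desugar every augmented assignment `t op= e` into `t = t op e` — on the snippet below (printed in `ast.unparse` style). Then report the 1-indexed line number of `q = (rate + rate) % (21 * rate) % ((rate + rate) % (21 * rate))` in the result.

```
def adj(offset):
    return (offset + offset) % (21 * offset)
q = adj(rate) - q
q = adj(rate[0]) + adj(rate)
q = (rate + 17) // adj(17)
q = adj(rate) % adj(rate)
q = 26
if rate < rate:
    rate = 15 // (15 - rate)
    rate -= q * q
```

Transformed code:
q = (rate + rate) % (21 * rate) - q
q = (rate[0] + rate[0]) % (21 * rate[0]) + (rate + rate) % (21 * rate)
q = (rate + 17) // ((17 + 17) % (21 * 17))
q = (rate + rate) % (21 * rate) % ((rate + rate) % (21 * rate))
q = 26
if rate < rate:
    rate = 15 // (15 - rate)
    rate = rate - q * q

4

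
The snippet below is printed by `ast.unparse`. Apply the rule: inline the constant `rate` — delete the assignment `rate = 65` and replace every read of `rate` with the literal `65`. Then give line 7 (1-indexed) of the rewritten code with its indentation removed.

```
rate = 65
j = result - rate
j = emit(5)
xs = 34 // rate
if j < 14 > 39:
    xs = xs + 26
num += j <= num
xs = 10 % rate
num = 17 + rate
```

Transformed code:
j = result - 65
j = emit(5)
xs = 34 // 65
if j < 14 > 39:
    xs = xs + 26
num += j <= num
xs = 10 % 65
num = 17 + 65

xs = 10 % 65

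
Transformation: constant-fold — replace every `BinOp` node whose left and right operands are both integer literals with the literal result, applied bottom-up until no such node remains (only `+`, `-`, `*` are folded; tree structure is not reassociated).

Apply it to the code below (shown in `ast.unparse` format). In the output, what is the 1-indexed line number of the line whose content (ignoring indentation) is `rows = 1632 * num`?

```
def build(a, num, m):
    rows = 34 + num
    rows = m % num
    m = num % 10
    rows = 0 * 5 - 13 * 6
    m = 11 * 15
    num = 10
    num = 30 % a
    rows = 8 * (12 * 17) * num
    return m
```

Transformed code:
def build(a, num, m):
    rows = 34 + num
    rows = m % num
    m = num % 10
    rows = -78
    m = 165
    num = 10
    num = 30 % a
    rows = 1632 * num
    return m

9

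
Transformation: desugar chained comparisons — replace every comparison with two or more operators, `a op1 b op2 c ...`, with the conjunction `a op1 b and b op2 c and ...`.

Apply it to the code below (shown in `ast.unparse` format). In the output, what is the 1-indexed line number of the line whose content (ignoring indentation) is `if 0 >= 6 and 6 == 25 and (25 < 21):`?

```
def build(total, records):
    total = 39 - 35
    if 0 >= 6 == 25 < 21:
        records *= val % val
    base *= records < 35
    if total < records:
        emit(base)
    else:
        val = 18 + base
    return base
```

Transformed code:
def build(total, records):
    total = 39 - 35
    if 0 >= 6 and 6 == 25 and (25 < 21):
        records *= val % val
    base *= records < 35
    if total < records:
        emit(base)
    else:
        val = 18 + base
    return base

3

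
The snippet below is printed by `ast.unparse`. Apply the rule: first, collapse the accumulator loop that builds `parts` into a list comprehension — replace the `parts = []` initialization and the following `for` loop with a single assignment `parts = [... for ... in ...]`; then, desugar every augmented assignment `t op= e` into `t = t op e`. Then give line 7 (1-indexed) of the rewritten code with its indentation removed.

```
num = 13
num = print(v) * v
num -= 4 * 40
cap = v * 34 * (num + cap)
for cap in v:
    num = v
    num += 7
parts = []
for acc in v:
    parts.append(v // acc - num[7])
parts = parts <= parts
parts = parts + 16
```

Transformed code:
num = 13
num = print(v) * v
num = num - 4 * 40
cap = v * 34 * (num + cap)
for cap in v:
    num = v
    num = num + 7
parts = [v // acc - num[7] for acc in v]
parts = parts <= parts
parts = parts + 16

num = num + 7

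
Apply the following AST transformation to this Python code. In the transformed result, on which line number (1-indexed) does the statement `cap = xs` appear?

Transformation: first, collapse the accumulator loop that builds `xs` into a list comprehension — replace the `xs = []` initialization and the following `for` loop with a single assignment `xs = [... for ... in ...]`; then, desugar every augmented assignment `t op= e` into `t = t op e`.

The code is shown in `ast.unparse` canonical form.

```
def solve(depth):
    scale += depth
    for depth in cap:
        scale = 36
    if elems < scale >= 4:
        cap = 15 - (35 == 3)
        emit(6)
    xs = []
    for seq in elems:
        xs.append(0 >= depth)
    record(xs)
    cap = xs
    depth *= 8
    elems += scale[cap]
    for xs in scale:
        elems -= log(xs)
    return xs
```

Transformed code:
def solve(depth):
    scale = scale + depth
    for depth in cap:
        scale = 36
    if elems < scale >= 4:
        cap = 15 - (35 == 3)
        emit(6)
    xs = [0 >= depth for seq in elems]
    record(xs)
    cap = xs
    depth = depth * 8
    elems = elems + scale[cap]
    for xs in scale:
        elems = elems - log(xs)
    return xs

10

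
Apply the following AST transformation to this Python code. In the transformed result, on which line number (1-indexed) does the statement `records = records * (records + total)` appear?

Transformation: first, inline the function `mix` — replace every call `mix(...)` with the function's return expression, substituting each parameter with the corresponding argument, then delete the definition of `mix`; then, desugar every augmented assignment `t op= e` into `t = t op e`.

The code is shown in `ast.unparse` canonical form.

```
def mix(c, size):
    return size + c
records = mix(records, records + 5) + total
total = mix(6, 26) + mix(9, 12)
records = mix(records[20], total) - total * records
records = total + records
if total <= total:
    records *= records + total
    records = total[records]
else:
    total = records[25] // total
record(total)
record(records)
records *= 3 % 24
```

6

Transformed code:
records = records + 5 + records + total
total = 26 + 6 + (12 + 9)
records = total + records[20] - total * records
records = total + records
if total <= total:
    records = records * (records + total)
    records = total[records]
else:
    total = records[25] // total
record(total)
record(records)
records = records * (3 % 24)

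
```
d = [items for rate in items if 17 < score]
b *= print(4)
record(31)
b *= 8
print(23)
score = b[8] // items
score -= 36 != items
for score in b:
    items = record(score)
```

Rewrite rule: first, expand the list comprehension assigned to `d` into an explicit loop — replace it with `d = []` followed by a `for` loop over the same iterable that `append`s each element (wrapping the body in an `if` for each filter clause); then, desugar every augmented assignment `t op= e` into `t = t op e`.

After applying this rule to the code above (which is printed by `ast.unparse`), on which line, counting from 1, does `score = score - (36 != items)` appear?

Transformed code:
d = []
for rate in items:
    if 17 < score:
        d.append(items)
b = b * print(4)
record(31)
b = b * 8
print(23)
score = b[8] // items
score = score - (36 != items)
for score in b:
    items = record(score)

10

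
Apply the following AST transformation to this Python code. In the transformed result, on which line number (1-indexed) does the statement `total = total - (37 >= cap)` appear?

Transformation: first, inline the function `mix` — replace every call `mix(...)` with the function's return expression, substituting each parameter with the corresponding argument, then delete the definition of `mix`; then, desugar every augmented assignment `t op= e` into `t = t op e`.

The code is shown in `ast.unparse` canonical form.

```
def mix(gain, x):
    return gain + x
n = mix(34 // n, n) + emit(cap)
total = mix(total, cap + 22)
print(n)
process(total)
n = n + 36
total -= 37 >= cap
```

6

Transformed code:
n = 34 // n + n + emit(cap)
total = total + (cap + 22)
print(n)
process(total)
n = n + 36
total = total - (37 >= cap)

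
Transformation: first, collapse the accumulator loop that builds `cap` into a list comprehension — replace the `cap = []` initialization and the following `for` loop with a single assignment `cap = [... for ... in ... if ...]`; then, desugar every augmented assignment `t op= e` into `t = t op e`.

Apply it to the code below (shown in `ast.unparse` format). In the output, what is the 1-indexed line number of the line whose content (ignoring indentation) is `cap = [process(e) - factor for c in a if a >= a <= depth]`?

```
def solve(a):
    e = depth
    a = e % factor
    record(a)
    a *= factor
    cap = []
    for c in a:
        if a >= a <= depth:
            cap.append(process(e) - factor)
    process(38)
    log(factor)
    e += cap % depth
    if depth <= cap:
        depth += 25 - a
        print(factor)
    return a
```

Transformed code:
def solve(a):
    e = depth
    a = e % factor
    record(a)
    a = a * factor
    cap = [process(e) - factor for c in a if a >= a <= depth]
    process(38)
    log(factor)
    e = e + cap % depth
    if depth <= cap:
        depth = depth + (25 - a)
        print(factor)
    return a

6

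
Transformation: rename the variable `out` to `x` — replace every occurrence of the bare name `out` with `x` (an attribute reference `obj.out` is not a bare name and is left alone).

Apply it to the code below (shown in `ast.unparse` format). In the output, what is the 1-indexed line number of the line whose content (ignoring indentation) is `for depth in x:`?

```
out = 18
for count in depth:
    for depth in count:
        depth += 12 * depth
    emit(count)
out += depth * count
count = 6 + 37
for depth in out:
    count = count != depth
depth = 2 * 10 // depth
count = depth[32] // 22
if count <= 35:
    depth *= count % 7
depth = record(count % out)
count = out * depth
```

8

Transformed code:
x = 18
for count in depth:
    for depth in count:
        depth += 12 * depth
    emit(count)
x += depth * count
count = 6 + 37
for depth in x:
    count = count != depth
depth = 2 * 10 // depth
count = depth[32] // 22
if count <= 35:
    depth *= count % 7
depth = record(count % x)
count = x * depth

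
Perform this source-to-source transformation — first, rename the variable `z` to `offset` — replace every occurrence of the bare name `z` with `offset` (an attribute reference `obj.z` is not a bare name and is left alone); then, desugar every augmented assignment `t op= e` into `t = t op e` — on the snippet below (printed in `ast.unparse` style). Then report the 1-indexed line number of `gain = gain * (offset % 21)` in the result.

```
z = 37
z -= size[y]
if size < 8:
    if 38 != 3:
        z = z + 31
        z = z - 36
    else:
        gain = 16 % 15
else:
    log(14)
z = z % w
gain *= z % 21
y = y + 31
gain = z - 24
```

12

Transformed code:
offset = 37
offset = offset - size[y]
if size < 8:
    if 38 != 3:
        offset = offset + 31
        offset = offset - 36
    else:
        gain = 16 % 15
else:
    log(14)
offset = offset % w
gain = gain * (offset % 21)
y = y + 31
gain = offset - 24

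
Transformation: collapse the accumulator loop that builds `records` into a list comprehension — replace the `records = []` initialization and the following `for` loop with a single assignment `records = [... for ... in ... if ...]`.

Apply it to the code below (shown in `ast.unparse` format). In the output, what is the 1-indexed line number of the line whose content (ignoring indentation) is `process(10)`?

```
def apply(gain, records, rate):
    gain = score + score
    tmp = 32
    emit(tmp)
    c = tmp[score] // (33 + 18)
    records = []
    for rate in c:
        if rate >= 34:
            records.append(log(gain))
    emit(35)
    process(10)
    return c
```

8

Transformed code:
def apply(gain, records, rate):
    gain = score + score
    tmp = 32
    emit(tmp)
    c = tmp[score] // (33 + 18)
    records = [log(gain) for rate in c if rate >= 34]
    emit(35)
    process(10)
    return c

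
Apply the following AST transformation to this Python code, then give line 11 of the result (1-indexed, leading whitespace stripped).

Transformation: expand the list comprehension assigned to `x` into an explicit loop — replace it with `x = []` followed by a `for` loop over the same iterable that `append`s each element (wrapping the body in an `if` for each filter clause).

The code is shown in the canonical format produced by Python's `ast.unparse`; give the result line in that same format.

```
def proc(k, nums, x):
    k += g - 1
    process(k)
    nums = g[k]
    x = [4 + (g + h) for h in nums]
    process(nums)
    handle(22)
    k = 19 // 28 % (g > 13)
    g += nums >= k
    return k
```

g += nums >= k

Transformed code:
def proc(k, nums, x):
    k += g - 1
    process(k)
    nums = g[k]
    x = []
    for h in nums:
        x.append(4 + (g + h))
    process(nums)
    handle(22)
    k = 19 // 28 % (g > 13)
    g += nums >= k
    return k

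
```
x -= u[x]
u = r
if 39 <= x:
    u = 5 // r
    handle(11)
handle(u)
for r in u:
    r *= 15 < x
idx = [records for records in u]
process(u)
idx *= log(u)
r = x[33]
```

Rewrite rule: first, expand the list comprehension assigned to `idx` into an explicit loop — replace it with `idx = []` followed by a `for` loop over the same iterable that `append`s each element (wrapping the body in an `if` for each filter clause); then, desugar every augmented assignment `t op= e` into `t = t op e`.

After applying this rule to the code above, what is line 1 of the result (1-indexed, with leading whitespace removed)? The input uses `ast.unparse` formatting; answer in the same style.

x = x - u[x]

Transformed code:
x = x - u[x]
u = r
if 39 <= x:
    u = 5 // r
    handle(11)
handle(u)
for r in u:
    r = r * (15 < x)
idx = []
for records in u:
    idx.append(records)
process(u)
idx = idx * log(u)
r = x[33]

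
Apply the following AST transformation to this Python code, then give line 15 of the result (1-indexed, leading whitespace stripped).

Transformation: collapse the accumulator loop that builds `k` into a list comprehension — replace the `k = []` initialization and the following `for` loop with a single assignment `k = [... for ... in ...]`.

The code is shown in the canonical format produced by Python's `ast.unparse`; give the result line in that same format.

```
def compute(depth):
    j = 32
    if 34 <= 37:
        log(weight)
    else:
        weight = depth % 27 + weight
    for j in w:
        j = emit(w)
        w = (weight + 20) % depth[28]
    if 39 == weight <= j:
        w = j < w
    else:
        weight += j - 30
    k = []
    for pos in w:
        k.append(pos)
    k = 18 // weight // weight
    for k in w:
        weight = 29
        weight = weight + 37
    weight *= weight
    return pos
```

Transformed code:
def compute(depth):
    j = 32
    if 34 <= 37:
        log(weight)
    else:
        weight = depth % 27 + weight
    for j in w:
        j = emit(w)
        w = (weight + 20) % depth[28]
    if 39 == weight <= j:
        w = j < w
    else:
        weight += j - 30
    k = [pos for pos in w]
    k = 18 // weight // weight
    for k in w:
        weight = 29
        weight = weight + 37
    weight *= weight
    return pos

k = 18 // weight // weight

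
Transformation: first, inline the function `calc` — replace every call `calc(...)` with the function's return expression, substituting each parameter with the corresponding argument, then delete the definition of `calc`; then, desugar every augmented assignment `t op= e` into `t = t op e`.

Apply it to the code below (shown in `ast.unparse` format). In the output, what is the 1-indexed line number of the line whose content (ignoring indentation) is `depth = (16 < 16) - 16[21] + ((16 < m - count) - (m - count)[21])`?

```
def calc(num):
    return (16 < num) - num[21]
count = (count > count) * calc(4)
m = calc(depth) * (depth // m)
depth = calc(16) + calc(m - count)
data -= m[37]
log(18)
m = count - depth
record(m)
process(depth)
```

3

Transformed code:
count = (count > count) * ((16 < 4) - 4[21])
m = ((16 < depth) - depth[21]) * (depth // m)
depth = (16 < 16) - 16[21] + ((16 < m - count) - (m - count)[21])
data = data - m[37]
log(18)
m = count - depth
record(m)
process(depth)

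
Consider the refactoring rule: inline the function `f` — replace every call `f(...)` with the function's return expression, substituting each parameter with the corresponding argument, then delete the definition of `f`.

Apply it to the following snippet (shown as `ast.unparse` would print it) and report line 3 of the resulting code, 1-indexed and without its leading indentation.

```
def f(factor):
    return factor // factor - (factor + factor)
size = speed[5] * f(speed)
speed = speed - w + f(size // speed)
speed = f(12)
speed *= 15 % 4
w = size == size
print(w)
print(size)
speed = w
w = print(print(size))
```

speed = 12 // 12 - (12 + 12)

Transformed code:
size = speed[5] * (speed // speed - (speed + speed))
speed = speed - w + (size // speed // (size // speed) - (size // speed + size // speed))
speed = 12 // 12 - (12 + 12)
speed *= 15 % 4
w = size == size
print(w)
print(size)
speed = w
w = print(print(size))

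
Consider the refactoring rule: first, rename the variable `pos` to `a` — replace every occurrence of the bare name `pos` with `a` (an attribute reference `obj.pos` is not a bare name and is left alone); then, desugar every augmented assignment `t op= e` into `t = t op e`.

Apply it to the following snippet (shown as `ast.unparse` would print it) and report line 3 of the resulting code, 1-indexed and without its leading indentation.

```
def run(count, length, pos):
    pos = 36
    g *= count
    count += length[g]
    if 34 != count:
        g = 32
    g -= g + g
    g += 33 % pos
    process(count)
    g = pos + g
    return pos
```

g = g * count

Transformed code:
def run(count, length, a):
    a = 36
    g = g * count
    count = count + length[g]
    if 34 != count:
        g = 32
    g = g - (g + g)
    g = g + 33 % a
    process(count)
    g = a + g
    return a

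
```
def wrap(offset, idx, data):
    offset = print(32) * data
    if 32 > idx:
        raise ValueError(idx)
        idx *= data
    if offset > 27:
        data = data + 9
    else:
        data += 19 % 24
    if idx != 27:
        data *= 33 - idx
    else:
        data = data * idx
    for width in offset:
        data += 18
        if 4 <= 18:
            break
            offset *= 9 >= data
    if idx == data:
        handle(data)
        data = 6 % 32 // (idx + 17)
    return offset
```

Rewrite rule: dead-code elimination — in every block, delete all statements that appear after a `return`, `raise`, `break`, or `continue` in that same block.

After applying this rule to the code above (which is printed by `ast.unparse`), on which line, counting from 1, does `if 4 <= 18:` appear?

15

Transformed code:
def wrap(offset, idx, data):
    offset = print(32) * data
    if 32 > idx:
        raise ValueError(idx)
    if offset > 27:
        data = data + 9
    else:
        data += 19 % 24
    if idx != 27:
        data *= 33 - idx
    else:
        data = data * idx
    for width in offset:
        data += 18
        if 4 <= 18:
            break
    if idx == data:
        handle(data)
        data = 6 % 32 // (idx + 17)
    return offset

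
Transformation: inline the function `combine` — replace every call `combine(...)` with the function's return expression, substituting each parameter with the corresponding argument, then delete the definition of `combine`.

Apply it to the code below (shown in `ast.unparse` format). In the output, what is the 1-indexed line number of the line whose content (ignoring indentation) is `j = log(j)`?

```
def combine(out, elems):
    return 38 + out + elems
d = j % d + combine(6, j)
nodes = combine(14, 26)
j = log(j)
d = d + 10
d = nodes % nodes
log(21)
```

Transformed code:
d = j % d + (38 + 6 + j)
nodes = 38 + 14 + 26
j = log(j)
d = d + 10
d = nodes % nodes
log(21)

3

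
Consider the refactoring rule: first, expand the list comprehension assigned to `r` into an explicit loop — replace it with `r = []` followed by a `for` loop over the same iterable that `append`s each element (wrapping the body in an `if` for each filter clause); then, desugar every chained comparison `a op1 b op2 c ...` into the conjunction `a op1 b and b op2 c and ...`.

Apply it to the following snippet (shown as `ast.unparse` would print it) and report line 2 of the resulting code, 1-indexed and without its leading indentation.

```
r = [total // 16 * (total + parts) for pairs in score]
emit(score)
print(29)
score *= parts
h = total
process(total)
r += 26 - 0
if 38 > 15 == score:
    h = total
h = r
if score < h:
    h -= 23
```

Transformed code:
r = []
for pairs in score:
    r.append(total // 16 * (total + parts))
emit(score)
print(29)
score *= parts
h = total
process(total)
r += 26 - 0
if 38 > 15 and 15 == score:
    h = total
h = r
if score < h:
    h -= 23

for pairs in score:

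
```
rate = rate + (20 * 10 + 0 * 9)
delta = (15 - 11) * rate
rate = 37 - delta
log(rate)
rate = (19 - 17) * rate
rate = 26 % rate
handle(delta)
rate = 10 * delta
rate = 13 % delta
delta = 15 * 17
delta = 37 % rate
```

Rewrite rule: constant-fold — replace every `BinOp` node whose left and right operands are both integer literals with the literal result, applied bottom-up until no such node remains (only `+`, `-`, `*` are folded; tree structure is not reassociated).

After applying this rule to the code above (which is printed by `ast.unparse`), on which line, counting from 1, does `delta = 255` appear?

Transformed code:
rate = rate + 200
delta = 4 * rate
rate = 37 - delta
log(rate)
rate = 2 * rate
rate = 26 % rate
handle(delta)
rate = 10 * delta
rate = 13 % delta
delta = 255
delta = 37 % rate

10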